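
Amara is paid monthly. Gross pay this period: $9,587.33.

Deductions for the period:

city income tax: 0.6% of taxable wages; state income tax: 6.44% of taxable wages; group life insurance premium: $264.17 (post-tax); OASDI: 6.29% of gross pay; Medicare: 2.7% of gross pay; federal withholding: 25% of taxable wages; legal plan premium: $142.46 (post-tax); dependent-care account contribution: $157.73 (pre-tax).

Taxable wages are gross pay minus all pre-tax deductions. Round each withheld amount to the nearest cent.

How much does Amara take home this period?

$5,139.82

Dependent-care account contribution: $157.73
Taxable wages = $9,587.33 − $157.73 = $9,429.60
Federal withholding: $9,429.60 × 0.25 = $2,357.40
City income tax: $9,429.60 × 0.006 = $56.58
State income tax: $9,429.60 × 0.0644 = $607.27
Medicare: $9,587.33 × 0.027 = $258.86
OASDI: $9,587.33 × 0.0629 = $603.04
Group life insurance premium: $264.17
Legal plan premium: $142.46
Total deductions = $157.73 + $2,357.40 + $56.58 + $607.27 + $258.86 + $603.04 + $264.17 + $142.46 = $4,447.51
Net pay = $9,587.33 − $4,447.51 = $5,139.82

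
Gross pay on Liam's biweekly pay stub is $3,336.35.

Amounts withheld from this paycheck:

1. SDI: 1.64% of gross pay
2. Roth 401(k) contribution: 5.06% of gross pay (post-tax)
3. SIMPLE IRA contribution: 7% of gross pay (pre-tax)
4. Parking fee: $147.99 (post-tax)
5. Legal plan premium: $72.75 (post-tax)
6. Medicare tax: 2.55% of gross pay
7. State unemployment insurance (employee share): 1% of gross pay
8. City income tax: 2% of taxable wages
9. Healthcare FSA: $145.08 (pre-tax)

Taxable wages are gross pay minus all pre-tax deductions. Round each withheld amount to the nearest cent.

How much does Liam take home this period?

$2,335.86

SIMPLE IRA contribution: $3,336.35 × 0.07 = $233.54
Healthcare FSA: $145.08
Pre-tax total = $233.54 + $145.08 = $378.62
Taxable wages = $3,336.35 − $378.62 = $2,957.73
City income tax: $2,957.73 × 0.02 = $59.15
Medicare tax: $3,336.35 × 0.0255 = $85.08
SDI: $3,336.35 × 0.0164 = $54.72
State unemployment insurance (employee share): $3,336.35 × 0.01 = $33.36
Parking fee: $147.99
Roth 401(k) contribution: $3,336.35 × 0.0506 = $168.82
Legal plan premium: $72.75
Total deductions = $233.54 + $145.08 + $59.15 + $85.08 + $54.72 + $33.36 + $147.99 + $168.82 + $72.75 = $1,000.49
Net pay = $3,336.35 − $1,000.49 = $2,335.86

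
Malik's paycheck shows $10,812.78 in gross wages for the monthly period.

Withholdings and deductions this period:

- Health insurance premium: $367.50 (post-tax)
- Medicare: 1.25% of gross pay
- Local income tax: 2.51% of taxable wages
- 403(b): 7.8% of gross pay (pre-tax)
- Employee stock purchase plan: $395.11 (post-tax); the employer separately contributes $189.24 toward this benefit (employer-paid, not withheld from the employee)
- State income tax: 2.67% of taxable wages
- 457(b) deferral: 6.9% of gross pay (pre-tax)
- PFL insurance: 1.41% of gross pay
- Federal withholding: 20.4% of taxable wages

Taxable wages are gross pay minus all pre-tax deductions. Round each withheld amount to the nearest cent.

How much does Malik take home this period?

457(b) deferral: $10,812.78 × 0.069 = $746.08
403(b): $10,812.78 × 0.078 = $843.40
Pre-tax total = $746.08 + $843.40 = $1,589.48
Taxable wages = $10,812.78 − $1,589.48 = $9,223.30
State income tax: $9,223.30 × 0.0267 = $246.26
Local income tax: $9,223.30 × 0.0251 = $231.50
Federal withholding: $9,223.30 × 0.204 = $1,881.55
Medicare: $10,812.78 × 0.0125 = $135.16
PFL insurance: $10,812.78 × 0.0141 = $152.46
Employee stock purchase plan: $395.11
Health insurance premium: $367.50
(Employer's $189.24 toward employee stock purchase plan is not withheld from the employee.)
Total deductions = $746.08 + $843.40 + $246.26 + $231.50 + $1,881.55 + $135.16 + $152.46 + $395.11 + $367.50 = $4,999.02
Net pay = $10,812.78 − $4,999.02 = $5,813.76

$5,813.76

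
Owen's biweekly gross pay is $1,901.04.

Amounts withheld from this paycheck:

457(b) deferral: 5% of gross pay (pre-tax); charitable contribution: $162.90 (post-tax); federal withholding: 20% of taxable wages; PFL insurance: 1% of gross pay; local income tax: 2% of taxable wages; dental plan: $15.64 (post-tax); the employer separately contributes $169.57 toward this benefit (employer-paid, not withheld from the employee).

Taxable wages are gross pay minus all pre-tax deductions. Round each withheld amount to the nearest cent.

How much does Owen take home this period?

$1,211.12

457(b) deferral: $1,901.04 × 0.05 = $95.05
Taxable wages = $1,901.04 − $95.05 = $1,805.99
Local income tax: $1,805.99 × 0.02 = $36.12
Federal withholding: $1,805.99 × 0.2 = $361.20
PFL insurance: $1,901.04 × 0.01 = $19.01
Dental plan: $15.64
Charitable contribution: $162.90
(Employer's $169.57 toward dental plan is not withheld from the employee.)
Total deductions = $95.05 + $36.12 + $361.20 + $19.01 + $15.64 + $162.90 = $689.92
Net pay = $1,901.04 − $689.92 = $1,211.12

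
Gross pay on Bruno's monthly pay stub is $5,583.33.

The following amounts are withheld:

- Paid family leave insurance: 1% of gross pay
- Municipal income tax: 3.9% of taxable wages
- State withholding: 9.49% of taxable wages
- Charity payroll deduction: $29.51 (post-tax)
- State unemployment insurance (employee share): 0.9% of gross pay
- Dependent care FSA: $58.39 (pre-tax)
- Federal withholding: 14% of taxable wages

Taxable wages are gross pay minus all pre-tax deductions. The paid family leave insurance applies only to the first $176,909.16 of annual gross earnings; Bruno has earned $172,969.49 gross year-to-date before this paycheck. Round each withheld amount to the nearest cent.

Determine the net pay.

$3,892.50

Dependent care FSA: $58.39
Taxable wages = $5,583.33 − $58.39 = $5,524.94
Municipal income tax: $5,524.94 × 0.039 = $215.47
State withholding: $5,524.94 × 0.0949 = $524.32
Federal withholding: $5,524.94 × 0.14 = $773.49
Paid family leave insurance: only $176,909.16 − $172,969.49 = $3,939.67 of this check is subject → $3,939.67 × 0.01 = $39.40
State unemployment insurance (employee share): $5,583.33 × 0.009 = $50.25
Charity payroll deduction: $29.51
Total deductions = $58.39 + $215.47 + $524.32 + $773.49 + $39.40 + $50.25 + $29.51 = $1,690.83
Net pay = $5,583.33 − $1,690.83 = $3,892.50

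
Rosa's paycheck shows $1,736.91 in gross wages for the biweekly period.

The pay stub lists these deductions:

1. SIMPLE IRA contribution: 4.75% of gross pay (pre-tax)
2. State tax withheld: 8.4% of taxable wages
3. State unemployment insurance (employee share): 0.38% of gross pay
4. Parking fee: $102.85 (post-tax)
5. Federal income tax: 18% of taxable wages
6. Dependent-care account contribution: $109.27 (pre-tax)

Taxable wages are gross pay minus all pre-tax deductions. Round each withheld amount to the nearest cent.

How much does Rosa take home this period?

$1,027.77

SIMPLE IRA contribution: $1,736.91 × 0.0475 = $82.50
Dependent-care account contribution: $109.27
Pre-tax total = $82.50 + $109.27 = $191.77
Taxable wages = $1,736.91 − $191.77 = $1,545.14
Federal income tax: $1,545.14 × 0.18 = $278.13
State tax withheld: $1,545.14 × 0.084 = $129.79
State unemployment insurance (employee share): $1,736.91 × 0.0038 = $6.60
Parking fee: $102.85
Total deductions = $82.50 + $109.27 + $278.13 + $129.79 + $6.60 + $102.85 = $709.14
Net pay = $1,736.91 − $709.14 = $1,027.77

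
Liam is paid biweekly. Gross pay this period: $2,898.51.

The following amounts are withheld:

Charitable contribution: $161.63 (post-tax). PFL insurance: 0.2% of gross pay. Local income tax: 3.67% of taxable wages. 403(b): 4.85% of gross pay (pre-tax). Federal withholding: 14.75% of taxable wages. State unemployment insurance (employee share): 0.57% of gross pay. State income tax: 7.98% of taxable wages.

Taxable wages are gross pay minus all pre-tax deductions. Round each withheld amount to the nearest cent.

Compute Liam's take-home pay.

$1,845.89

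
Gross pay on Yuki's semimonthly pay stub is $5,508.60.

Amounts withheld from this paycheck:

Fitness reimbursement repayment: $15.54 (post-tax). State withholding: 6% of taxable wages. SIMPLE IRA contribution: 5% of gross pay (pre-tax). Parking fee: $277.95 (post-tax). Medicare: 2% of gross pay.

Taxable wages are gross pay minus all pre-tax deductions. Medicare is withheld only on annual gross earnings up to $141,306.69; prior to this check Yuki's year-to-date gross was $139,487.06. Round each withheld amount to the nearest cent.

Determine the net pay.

SIMPLE IRA contribution: $5,508.60 × 0.05 = $275.43
Taxable wages = $5,508.60 − $275.43 = $5,233.17
State withholding: $5,233.17 × 0.06 = $313.99
Medicare: only $141,306.69 − $139,487.06 = $1,819.63 of this check is subject → $1,819.63 × 0.02 = $36.39
Parking fee: $277.95
Fitness reimbursement repayment: $15.54
Total deductions = $275.43 + $313.99 + $36.39 + $277.95 + $15.54 = $919.30
Net pay = $5,508.60 − $919.30 = $4,589.30

$4,589.30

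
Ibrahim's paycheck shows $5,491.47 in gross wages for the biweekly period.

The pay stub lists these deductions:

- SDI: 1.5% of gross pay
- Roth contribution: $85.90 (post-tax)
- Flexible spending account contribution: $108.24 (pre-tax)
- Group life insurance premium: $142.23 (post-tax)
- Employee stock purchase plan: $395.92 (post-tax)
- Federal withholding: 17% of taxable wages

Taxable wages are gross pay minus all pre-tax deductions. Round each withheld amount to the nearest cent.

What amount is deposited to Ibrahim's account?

$3,761.66

Flexible spending account contribution: $108.24
Taxable wages = $5,491.47 − $108.24 = $5,383.23
Federal withholding: $5,383.23 × 0.17 = $915.15
SDI: $5,491.47 × 0.015 = $82.37
Roth contribution: $85.90
Group life insurance premium: $142.23
Employee stock purchase plan: $395.92
Total deductions = $108.24 + $915.15 + $82.37 + $85.90 + $142.23 + $395.92 = $1,729.81
Net pay = $5,491.47 − $1,729.81 = $3,761.66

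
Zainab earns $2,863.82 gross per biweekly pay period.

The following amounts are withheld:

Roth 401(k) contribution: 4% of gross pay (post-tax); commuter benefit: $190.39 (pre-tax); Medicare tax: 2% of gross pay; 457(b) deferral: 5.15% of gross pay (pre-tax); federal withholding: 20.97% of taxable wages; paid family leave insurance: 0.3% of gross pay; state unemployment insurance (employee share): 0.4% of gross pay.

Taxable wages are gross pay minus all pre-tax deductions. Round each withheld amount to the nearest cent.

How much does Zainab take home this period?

$1,804.37

457(b) deferral: $2,863.82 × 0.0515 = $147.49
Commuter benefit: $190.39
Pre-tax total = $147.49 + $190.39 = $337.88
Taxable wages = $2,863.82 − $337.88 = $2,525.94
Federal withholding: $2,525.94 × 0.2097 = $529.69
State unemployment insurance (employee share): $2,863.82 × 0.004 = $11.46
Paid family leave insurance: $2,863.82 × 0.003 = $8.59
Medicare tax: $2,863.82 × 0.02 = $57.28
Roth 401(k) contribution: $2,863.82 × 0.04 = $114.55
Total deductions = $147.49 + $190.39 + $529.69 + $11.46 + $8.59 + $57.28 + $114.55 = $1,059.45
Net pay = $2,863.82 − $1,059.45 = $1,804.37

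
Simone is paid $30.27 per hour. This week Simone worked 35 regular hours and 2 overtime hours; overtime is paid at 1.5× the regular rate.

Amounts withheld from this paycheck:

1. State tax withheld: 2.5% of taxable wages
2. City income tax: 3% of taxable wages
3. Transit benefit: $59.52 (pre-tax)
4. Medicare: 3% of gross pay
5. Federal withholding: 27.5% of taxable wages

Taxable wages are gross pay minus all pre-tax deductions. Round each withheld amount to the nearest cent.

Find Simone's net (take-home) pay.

$696.29

Regular pay: 35 × $30.27 = $1059.45
Overtime pay: 2 × $30.27 × 1.5 = $90.81
Gross pay = $1059.45 + $90.81 = $1150.26
Transit benefit: $59.52
Taxable wages = $1150.26 − $59.52 = $1090.74
State tax withheld: $1090.74 × 0.025 = $27.27
City income tax: $1090.74 × 0.03 = $32.72
Federal withholding: $1090.74 × 0.275 = $299.95
Medicare: $1150.26 × 0.03 = $34.51
Total deductions = $59.52 + $27.27 + $32.72 + $299.95 + $34.51 = $453.97
Net pay = $1150.26 − $453.97 = $696.29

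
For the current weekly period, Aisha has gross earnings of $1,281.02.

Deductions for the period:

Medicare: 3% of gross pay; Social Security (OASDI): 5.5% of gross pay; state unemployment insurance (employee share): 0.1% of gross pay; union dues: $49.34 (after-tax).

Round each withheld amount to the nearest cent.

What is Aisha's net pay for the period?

$1,121.51

Medicare: $1,281.02 × 0.03 = $38.43
State unemployment insurance (employee share): $1,281.02 × 0.001 = $1.28
Social Security (OASDI): $1,281.02 × 0.055 = $70.46
Union dues: $49.34
Total deductions = $38.43 + $1.28 + $70.46 + $49.34 = $159.51
Net pay = $1,281.02 − $159.51 = $1,121.51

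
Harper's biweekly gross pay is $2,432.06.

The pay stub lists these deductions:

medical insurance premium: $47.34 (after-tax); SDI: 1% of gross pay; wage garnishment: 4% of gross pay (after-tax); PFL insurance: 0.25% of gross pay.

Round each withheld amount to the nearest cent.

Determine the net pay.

$2,257.04

PFL insurance: $2,432.06 × 0.0025 = $6.08
SDI: $2,432.06 × 0.01 = $24.32
Medical insurance premium: $47.34
Wage garnishment: $2,432.06 × 0.04 = $97.28
Total deductions = $6.08 + $24.32 + $47.34 + $97.28 = $175.02
Net pay = $2,432.06 − $175.02 = $2,257.04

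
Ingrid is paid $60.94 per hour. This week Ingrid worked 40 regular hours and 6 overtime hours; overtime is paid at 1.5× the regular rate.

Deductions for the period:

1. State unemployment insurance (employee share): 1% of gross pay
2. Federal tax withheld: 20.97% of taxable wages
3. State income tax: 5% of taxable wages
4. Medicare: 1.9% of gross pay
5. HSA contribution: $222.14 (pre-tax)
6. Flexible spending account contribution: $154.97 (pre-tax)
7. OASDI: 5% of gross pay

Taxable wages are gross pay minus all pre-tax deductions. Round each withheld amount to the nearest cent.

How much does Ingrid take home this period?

Regular pay: 40 × $60.94 = $2,437.60
Overtime pay: 6 × $60.94 × 1.5 = $548.46
Gross pay = $2,437.60 + $548.46 = $2,986.06
Flexible spending account contribution: $154.97
HSA contribution: $222.14
Pre-tax total = $154.97 + $222.14 = $377.11
Taxable wages = $2,986.06 − $377.11 = $2,608.95
Federal tax withheld: $2,608.95 × 0.2097 = $547.10
State income tax: $2,608.95 × 0.05 = $130.45
OASDI: $2,986.06 × 0.05 = $149.30
Medicare: $2,986.06 × 0.019 = $56.74
State unemployment insurance (employee share): $2,986.06 × 0.01 = $29.86
Total deductions = $154.97 + $222.14 + $547.10 + $130.45 + $149.30 + $56.74 + $29.86 = $1,290.56
Net pay = $2,986.06 − $1,290.56 = $1,695.50

$1,695.50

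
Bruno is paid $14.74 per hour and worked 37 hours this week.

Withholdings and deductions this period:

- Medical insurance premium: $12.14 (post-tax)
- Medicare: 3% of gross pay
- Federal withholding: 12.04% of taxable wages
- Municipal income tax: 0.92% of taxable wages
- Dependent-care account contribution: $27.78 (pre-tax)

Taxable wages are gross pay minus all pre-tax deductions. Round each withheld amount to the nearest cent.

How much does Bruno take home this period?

Gross pay: 37 × $14.74 = $545.38
Dependent-care account contribution: $27.78
Taxable wages = $545.38 − $27.78 = $517.60
Federal withholding: $517.60 × 0.1204 = $62.32
Municipal income tax: $517.60 × 0.0092 = $4.76
Medicare: $545.38 × 0.03 = $16.36
Medical insurance premium: $12.14
Total deductions = $27.78 + $62.32 + $4.76 + $16.36 + $12.14 = $123.36
Net pay = $545.38 − $123.36 = $422.02

$422.02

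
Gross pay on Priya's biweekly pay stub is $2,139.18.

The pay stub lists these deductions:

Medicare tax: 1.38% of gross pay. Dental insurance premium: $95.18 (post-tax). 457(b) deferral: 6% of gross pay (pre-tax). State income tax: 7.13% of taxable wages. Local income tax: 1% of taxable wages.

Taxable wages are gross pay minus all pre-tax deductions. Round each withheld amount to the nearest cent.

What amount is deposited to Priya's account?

$1,722.65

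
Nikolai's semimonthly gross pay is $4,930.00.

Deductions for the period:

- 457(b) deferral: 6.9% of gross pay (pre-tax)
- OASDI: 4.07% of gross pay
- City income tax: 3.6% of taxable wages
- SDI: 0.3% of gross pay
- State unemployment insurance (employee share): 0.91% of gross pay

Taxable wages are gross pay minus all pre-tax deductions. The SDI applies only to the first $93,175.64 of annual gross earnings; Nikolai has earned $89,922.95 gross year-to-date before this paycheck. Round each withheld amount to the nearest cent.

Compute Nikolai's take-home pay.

457(b) deferral: $4,930.00 × 0.069 = $340.17
Taxable wages = $4,930.00 − $340.17 = $4,589.83
City income tax: $4,589.83 × 0.036 = $165.23
State unemployment insurance (employee share): $4,930.00 × 0.0091 = $44.86
OASDI: $4,930.00 × 0.0407 = $200.65
SDI: only $93,175.64 − $89,922.95 = $3,252.69 of this check is subject → $3,252.69 × 0.003 = $9.76
Total deductions = $340.17 + $165.23 + $44.86 + $200.65 + $9.76 = $760.67
Net pay = $4,930.00 − $760.67 = $4,169.33

$4,169.33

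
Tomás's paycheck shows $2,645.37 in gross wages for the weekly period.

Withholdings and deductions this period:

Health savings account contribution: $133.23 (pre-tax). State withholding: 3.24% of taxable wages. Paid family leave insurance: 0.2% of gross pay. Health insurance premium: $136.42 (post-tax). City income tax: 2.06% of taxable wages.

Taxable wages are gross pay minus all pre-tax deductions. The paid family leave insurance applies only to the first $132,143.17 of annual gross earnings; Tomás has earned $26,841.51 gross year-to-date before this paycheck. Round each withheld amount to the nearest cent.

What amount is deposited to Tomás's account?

Health savings account contribution: $133.23
Taxable wages = $2,645.37 − $133.23 = $2,512.14
State withholding: $2,512.14 × 0.0324 = $81.39
City income tax: $2,512.14 × 0.0206 = $51.75
Paid family leave insurance: cap not yet reached, full $2,645.37 is subject → $2,645.37 × 0.002 = $5.29
Health insurance premium: $136.42
Total deductions = $133.23 + $81.39 + $51.75 + $5.29 + $136.42 = $408.08
Net pay = $2,645.37 − $408.08 = $2,237.29

$2,237.29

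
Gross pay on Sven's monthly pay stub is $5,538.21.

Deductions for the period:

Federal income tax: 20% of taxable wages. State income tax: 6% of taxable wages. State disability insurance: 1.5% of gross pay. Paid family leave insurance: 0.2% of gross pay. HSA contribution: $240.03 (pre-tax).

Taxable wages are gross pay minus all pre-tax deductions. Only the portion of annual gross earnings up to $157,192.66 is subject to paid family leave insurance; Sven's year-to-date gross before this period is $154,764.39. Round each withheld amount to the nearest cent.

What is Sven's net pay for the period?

$3,832.72

HSA contribution: $240.03
Taxable wages = $5,538.21 − $240.03 = $5,298.18
State income tax: $5,298.18 × 0.06 = $317.89
Federal income tax: $5,298.18 × 0.2 = $1,059.64
State disability insurance: $5,538.21 × 0.015 = $83.07
Paid family leave insurance: only $157,192.66 − $154,764.39 = $2,428.27 of this check is subject → $2,428.27 × 0.002 = $4.86
Total deductions = $240.03 + $317.89 + $1,059.64 + $83.07 + $4.86 = $1,705.49
Net pay = $5,538.21 − $1,705.49 = $3,832.72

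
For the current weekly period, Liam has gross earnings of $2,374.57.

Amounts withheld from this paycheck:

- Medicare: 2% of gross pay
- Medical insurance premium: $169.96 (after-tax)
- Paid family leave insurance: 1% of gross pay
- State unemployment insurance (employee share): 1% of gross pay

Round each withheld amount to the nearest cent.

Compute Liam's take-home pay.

Paid family leave insurance: $2,374.57 × 0.01 = $23.75
State unemployment insurance (employee share): $2,374.57 × 0.01 = $23.75
Medicare: $2,374.57 × 0.02 = $47.49
Medical insurance premium: $169.96
Total deductions = $23.75 + $23.75 + $47.49 + $169.96 = $264.95
Net pay = $2,374.57 − $264.95 = $2,109.62

$2,109.62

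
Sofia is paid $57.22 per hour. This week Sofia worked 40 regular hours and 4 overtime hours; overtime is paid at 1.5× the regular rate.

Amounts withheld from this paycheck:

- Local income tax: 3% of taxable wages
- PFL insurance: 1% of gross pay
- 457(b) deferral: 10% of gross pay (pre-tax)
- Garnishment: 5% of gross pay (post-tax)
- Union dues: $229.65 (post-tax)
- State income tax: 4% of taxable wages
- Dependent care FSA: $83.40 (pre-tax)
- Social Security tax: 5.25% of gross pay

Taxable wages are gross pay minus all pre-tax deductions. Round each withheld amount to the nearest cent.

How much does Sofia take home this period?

Regular pay: 40 × $57.22 = $2,288.80
Overtime pay: 4 × $57.22 × 1.5 = $343.32
Gross pay = $2,288.80 + $343.32 = $2,632.12
457(b) deferral: $2,632.12 × 0.1 = $263.21
Dependent care FSA: $83.40
Pre-tax total = $263.21 + $83.40 = $346.61
Taxable wages = $2,632.12 − $346.61 = $2,285.51
Local income tax: $2,285.51 × 0.03 = $68.57
State income tax: $2,285.51 × 0.04 = $91.42
Social Security tax: $2,632.12 × 0.0525 = $138.19
PFL insurance: $2,632.12 × 0.01 = $26.32
Union dues: $229.65
Garnishment: $2,632.12 × 0.05 = $131.61
Total deductions = $263.21 + $83.40 + $68.57 + $91.42 + $138.19 + $26.32 + $229.65 + $131.61 = $1,032.37
Net pay = $2,632.12 − $1,032.37 = $1,599.75

$1,599.75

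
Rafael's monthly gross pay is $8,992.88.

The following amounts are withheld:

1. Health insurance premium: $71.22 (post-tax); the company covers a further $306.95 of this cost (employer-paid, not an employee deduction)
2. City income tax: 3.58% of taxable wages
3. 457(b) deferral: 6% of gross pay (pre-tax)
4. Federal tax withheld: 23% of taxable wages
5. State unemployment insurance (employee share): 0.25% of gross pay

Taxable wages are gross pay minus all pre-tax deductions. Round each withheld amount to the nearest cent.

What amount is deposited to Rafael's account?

$6,112.72

457(b) deferral: $8,992.88 × 0.06 = $539.57
Taxable wages = $8,992.88 − $539.57 = $8,453.31
City income tax: $8,453.31 × 0.0358 = $302.63
Federal tax withheld: $8,453.31 × 0.23 = $1,944.26
State unemployment insurance (employee share): $8,992.88 × 0.0025 = $22.48
Health insurance premium: $71.22
(Employer's $306.95 toward health insurance premium is not withheld from the employee.)
Total deductions = $539.57 + $302.63 + $1,944.26 + $22.48 + $71.22 = $2,880.16
Net pay = $8,992.88 − $2,880.16 = $6,112.72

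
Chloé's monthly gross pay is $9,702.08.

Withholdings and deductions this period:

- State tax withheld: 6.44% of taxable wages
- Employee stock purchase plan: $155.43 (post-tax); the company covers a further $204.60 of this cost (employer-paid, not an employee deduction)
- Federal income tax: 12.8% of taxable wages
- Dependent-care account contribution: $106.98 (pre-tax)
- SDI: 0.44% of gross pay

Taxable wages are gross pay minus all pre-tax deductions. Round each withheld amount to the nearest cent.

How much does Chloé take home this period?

Dependent-care account contribution: $106.98
Taxable wages = $9,702.08 − $106.98 = $9,595.10
State tax withheld: $9,595.10 × 0.0644 = $617.92
Federal income tax: $9,595.10 × 0.128 = $1,228.17
SDI: $9,702.08 × 0.0044 = $42.69
Employee stock purchase plan: $155.43
(Employer's $204.60 toward employee stock purchase plan is not withheld from the employee.)
Total deductions = $106.98 + $617.92 + $1,228.17 + $42.69 + $155.43 = $2,151.19
Net pay = $9,702.08 − $2,151.19 = $7,550.89

$7,550.89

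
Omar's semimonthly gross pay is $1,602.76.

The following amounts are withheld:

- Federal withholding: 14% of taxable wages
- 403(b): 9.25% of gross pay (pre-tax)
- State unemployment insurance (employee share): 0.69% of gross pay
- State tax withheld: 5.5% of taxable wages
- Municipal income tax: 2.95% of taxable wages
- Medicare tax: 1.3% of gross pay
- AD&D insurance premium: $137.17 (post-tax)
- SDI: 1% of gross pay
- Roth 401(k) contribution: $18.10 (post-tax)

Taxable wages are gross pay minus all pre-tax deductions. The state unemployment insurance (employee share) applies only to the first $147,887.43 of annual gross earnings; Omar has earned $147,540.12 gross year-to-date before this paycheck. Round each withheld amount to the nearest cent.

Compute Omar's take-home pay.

$933.42

403(b): $1,602.76 × 0.0925 = $148.26
Taxable wages = $1,602.76 − $148.26 = $1,454.50
State tax withheld: $1,454.50 × 0.055 = $80.00
Federal withholding: $1,454.50 × 0.14 = $203.63
Municipal income tax: $1,454.50 × 0.0295 = $42.91
Medicare tax: $1,602.76 × 0.013 = $20.84
State unemployment insurance (employee share): only $147,887.43 − $147,540.12 = $347.31 of this check is subject → $347.31 × 0.0069 = $2.40
SDI: $1,602.76 × 0.01 = $16.03
Roth 401(k) contribution: $18.10
AD&D insurance premium: $137.17
Total deductions = $148.26 + $80.00 + $203.63 + $42.91 + $20.84 + $2.40 + $16.03 + $18.10 + $137.17 = $669.34
Net pay = $1,602.76 − $669.34 = $933.42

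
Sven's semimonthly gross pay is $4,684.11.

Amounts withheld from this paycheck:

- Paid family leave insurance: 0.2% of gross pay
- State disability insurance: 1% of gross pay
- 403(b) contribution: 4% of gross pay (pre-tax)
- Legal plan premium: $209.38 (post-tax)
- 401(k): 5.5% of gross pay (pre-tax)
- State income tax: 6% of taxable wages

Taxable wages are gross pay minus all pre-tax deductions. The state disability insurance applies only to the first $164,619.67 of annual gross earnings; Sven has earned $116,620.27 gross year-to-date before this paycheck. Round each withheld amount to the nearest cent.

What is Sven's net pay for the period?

403(b) contribution: $4,684.11 × 0.04 = $187.36
401(k): $4,684.11 × 0.055 = $257.63
Pre-tax total = $187.36 + $257.63 = $444.99
Taxable wages = $4,684.11 − $444.99 = $4,239.12
State income tax: $4,239.12 × 0.06 = $254.35
Paid family leave insurance: $4,684.11 × 0.002 = $9.37
State disability insurance: cap not yet reached, full $4,684.11 is subject → $4,684.11 × 0.01 = $46.84
Legal plan premium: $209.38
Total deductions = $187.36 + $257.63 + $254.35 + $9.37 + $46.84 + $209.38 = $964.93
Net pay = $4,684.11 − $964.93 = $3,719.18

$3,719.18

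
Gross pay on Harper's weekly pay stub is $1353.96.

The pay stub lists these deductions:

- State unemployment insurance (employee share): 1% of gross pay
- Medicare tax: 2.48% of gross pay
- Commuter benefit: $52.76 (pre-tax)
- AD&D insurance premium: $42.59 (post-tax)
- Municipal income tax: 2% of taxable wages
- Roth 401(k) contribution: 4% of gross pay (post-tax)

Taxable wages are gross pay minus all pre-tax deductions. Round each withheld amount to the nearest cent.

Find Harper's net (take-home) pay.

$1131.31

Commuter benefit: $52.76
Taxable wages = $1353.96 − $52.76 = $1301.20
Municipal income tax: $1301.20 × 0.02 = $26.02
Medicare tax: $1353.96 × 0.0248 = $33.58
State unemployment insurance (employee share): $1353.96 × 0.01 = $13.54
Roth 401(k) contribution: $1353.96 × 0.04 = $54.16
AD&D insurance premium: $42.59
Total deductions = $52.76 + $26.02 + $33.58 + $13.54 + $54.16 + $42.59 = $222.65
Net pay = $1353.96 − $222.65 = $1131.31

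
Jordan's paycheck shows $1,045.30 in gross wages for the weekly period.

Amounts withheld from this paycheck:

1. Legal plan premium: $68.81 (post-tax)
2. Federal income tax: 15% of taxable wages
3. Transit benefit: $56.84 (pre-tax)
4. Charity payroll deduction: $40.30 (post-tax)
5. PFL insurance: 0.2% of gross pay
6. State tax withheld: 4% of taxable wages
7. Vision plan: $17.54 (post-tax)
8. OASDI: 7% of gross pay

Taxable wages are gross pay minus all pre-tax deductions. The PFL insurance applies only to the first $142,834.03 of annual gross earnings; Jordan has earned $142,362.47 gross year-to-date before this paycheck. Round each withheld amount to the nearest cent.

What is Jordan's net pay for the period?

Transit benefit: $56.84
Taxable wages = $1,045.30 − $56.84 = $988.46
State tax withheld: $988.46 × 0.04 = $39.54
Federal income tax: $988.46 × 0.15 = $148.27
OASDI: $1,045.30 × 0.07 = $73.17
PFL insurance: only $142,834.03 − $142,362.47 = $471.56 of this check is subject → $471.56 × 0.002 = $0.94
Charity payroll deduction: $40.30
Legal plan premium: $68.81
Vision plan: $17.54
Total deductions = $56.84 + $39.54 + $148.27 + $73.17 + $0.94 + $40.30 + $68.81 + $17.54 = $445.41
Net pay = $1,045.30 − $445.41 = $599.89

$599.89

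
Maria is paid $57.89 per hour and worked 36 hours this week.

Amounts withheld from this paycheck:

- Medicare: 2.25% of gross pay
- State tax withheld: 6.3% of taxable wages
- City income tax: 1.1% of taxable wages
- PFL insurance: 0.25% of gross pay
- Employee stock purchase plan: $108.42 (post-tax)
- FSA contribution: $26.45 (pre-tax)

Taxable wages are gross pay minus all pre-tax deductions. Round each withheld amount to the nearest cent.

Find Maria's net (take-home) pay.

$1,744.81

Gross pay: 36 × $57.89 = $2,084.04
FSA contribution: $26.45
Taxable wages = $2,084.04 − $26.45 = $2,057.59
City income tax: $2,057.59 × 0.011 = $22.63
State tax withheld: $2,057.59 × 0.063 = $129.63
Medicare: $2,084.04 × 0.0225 = $46.89
PFL insurance: $2,084.04 × 0.0025 = $5.21
Employee stock purchase plan: $108.42
Total deductions = $26.45 + $22.63 + $129.63 + $46.89 + $5.21 + $108.42 = $339.23
Net pay = $2,084.04 − $339.23 = $1,744.81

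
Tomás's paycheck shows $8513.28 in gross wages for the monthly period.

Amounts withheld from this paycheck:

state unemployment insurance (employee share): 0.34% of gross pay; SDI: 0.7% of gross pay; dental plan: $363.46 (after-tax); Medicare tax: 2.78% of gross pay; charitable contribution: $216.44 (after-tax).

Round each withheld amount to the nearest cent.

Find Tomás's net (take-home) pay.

$7608.17

Medicare tax: $8513.28 × 0.0278 = $236.67
State unemployment insurance (employee share): $8513.28 × 0.0034 = $28.95
SDI: $8513.28 × 0.007 = $59.59
Dental plan: $363.46
Charitable contribution: $216.44
Total deductions = $236.67 + $28.95 + $59.59 + $363.46 + $216.44 = $905.11
Net pay = $8513.28 − $905.11 = $7608.17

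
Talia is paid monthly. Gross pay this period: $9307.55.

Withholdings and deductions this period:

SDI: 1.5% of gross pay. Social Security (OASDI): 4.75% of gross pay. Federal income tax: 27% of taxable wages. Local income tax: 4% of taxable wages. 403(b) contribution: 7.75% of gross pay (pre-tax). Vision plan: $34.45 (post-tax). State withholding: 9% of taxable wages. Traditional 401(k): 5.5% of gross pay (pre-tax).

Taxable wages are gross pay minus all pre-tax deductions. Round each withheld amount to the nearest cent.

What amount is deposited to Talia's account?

403(b) contribution: $9307.55 × 0.0775 = $721.34
Traditional 401(k): $9307.55 × 0.055 = $511.92
Pre-tax total = $721.34 + $511.92 = $1233.26
Taxable wages = $9307.55 − $1233.26 = $8074.29
Federal income tax: $8074.29 × 0.27 = $2180.06
Local income tax: $8074.29 × 0.04 = $322.97
State withholding: $8074.29 × 0.09 = $726.69
Social Security (OASDI): $9307.55 × 0.0475 = $442.11
SDI: $9307.55 × 0.015 = $139.61
Vision plan: $34.45
Total deductions = $721.34 + $511.92 + $2180.06 + $322.97 + $726.69 + $442.11 + $139.61 + $34.45 = $5079.15
Net pay = $9307.55 − $5079.15 = $4228.40

$4228.40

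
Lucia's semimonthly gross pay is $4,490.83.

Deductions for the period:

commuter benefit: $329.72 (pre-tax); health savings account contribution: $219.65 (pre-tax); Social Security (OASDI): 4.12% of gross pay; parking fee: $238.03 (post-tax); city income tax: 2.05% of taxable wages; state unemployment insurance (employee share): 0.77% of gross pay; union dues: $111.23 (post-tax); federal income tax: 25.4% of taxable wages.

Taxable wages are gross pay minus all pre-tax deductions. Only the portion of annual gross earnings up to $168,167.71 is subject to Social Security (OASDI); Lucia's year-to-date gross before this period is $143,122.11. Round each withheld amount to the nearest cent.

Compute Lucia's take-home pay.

Commuter benefit: $329.72
Health savings account contribution: $219.65
Pre-tax total = $329.72 + $219.65 = $549.37
Taxable wages = $4,490.83 − $549.37 = $3,941.46
City income tax: $3,941.46 × 0.0205 = $80.80
Federal income tax: $3,941.46 × 0.254 = $1,001.13
State unemployment insurance (employee share): $4,490.83 × 0.0077 = $34.58
Social Security (OASDI): cap not yet reached, full $4,490.83 is subject → $4,490.83 × 0.0412 = $185.02
Union dues: $111.23
Parking fee: $238.03
Total deductions = $329.72 + $219.65 + $80.80 + $1,001.13 + $34.58 + $185.02 + $111.23 + $238.03 = $2,200.16
Net pay = $4,490.83 − $2,200.16 = $2,290.67

$2,290.67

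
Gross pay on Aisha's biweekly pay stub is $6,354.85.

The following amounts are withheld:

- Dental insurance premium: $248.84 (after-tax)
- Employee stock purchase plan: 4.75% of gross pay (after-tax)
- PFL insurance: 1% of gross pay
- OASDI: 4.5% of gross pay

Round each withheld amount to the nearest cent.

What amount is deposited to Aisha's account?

PFL insurance: $6,354.85 × 0.01 = $63.55
OASDI: $6,354.85 × 0.045 = $285.97
Dental insurance premium: $248.84
Employee stock purchase plan: $6,354.85 × 0.0475 = $301.86
Total deductions = $63.55 + $285.97 + $248.84 + $301.86 = $900.22
Net pay = $6,354.85 − $900.22 = $5,454.63

$5,454.63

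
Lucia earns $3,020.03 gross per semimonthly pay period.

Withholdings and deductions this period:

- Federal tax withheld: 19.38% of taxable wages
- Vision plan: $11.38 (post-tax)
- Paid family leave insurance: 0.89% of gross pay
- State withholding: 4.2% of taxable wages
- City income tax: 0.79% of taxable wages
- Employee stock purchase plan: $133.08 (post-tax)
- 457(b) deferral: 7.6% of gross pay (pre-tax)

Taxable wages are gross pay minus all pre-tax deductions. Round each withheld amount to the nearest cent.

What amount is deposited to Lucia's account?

457(b) deferral: $3,020.03 × 0.076 = $229.52
Taxable wages = $3,020.03 − $229.52 = $2,790.51
State withholding: $2,790.51 × 0.042 = $117.20
Federal tax withheld: $2,790.51 × 0.1938 = $540.80
City income tax: $2,790.51 × 0.0079 = $22.05
Paid family leave insurance: $3,020.03 × 0.0089 = $26.88
Vision plan: $11.38
Employee stock purchase plan: $133.08
Total deductions = $229.52 + $117.20 + $540.80 + $22.05 + $26.88 + $11.38 + $133.08 = $1,080.91
Net pay = $3,020.03 − $1,080.91 = $1,939.12

$1,939.12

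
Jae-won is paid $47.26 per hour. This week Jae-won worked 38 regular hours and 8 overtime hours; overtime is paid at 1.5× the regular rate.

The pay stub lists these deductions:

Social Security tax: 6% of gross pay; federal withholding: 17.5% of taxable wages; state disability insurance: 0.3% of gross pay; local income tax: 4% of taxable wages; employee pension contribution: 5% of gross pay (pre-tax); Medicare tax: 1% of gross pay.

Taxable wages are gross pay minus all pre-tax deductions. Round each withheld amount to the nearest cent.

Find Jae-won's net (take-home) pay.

Regular pay: 38 × $47.26 = $1,795.88
Overtime pay: 8 × $47.26 × 1.5 = $567.12
Gross pay = $1,795.88 + $567.12 = $2,363.00
Employee pension contribution: $2,363.00 × 0.05 = $118.15
Taxable wages = $2,363.00 − $118.15 = $2,244.85
Local income tax: $2,244.85 × 0.04 = $89.79
Federal withholding: $2,244.85 × 0.175 = $392.85
Medicare tax: $2,363.00 × 0.01 = $23.63
State disability insurance: $2,363.00 × 0.003 = $7.09
Social Security tax: $2,363.00 × 0.06 = $141.78
Total deductions = $118.15 + $89.79 + $392.85 + $23.63 + $7.09 + $141.78 = $773.29
Net pay = $2,363.00 − $773.29 = $1,589.71

$1,589.71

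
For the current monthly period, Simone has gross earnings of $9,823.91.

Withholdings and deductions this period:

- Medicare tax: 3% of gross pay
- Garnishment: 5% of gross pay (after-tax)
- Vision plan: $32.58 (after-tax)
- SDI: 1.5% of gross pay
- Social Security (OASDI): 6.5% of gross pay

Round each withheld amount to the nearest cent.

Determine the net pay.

$8,219.50

Social Security (OASDI): $9,823.91 × 0.065 = $638.55
Medicare tax: $9,823.91 × 0.03 = $294.72
SDI: $9,823.91 × 0.015 = $147.36
Vision plan: $32.58
Garnishment: $9,823.91 × 0.05 = $491.20
Total deductions = $638.55 + $294.72 + $147.36 + $32.58 + $491.20 = $1,604.41
Net pay = $9,823.91 − $1,604.41 = $8,219.50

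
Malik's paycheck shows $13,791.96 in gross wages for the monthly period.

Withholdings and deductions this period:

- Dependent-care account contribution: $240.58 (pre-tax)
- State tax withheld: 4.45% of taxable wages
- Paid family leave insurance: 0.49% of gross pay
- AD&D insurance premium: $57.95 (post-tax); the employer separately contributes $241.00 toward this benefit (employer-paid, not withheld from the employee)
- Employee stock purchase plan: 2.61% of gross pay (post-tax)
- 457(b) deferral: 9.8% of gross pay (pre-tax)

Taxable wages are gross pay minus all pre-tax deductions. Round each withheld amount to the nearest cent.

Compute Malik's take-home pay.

$11,171.38

Dependent-care account contribution: $240.58
457(b) deferral: $13,791.96 × 0.098 = $1,351.61
Pre-tax total = $240.58 + $1,351.61 = $1,592.19
Taxable wages = $13,791.96 − $1,592.19 = $12,199.77
State tax withheld: $12,199.77 × 0.0445 = $542.89
Paid family leave insurance: $13,791.96 × 0.0049 = $67.58
AD&D insurance premium: $57.95
Employee stock purchase plan: $13,791.96 × 0.0261 = $359.97
(Employer's $241.00 toward AD&D insurance premium is not withheld from the employee.)
Total deductions = $240.58 + $1,351.61 + $542.89 + $67.58 + $57.95 + $359.97 = $2,620.58
Net pay = $13,791.96 − $2,620.58 = $11,171.38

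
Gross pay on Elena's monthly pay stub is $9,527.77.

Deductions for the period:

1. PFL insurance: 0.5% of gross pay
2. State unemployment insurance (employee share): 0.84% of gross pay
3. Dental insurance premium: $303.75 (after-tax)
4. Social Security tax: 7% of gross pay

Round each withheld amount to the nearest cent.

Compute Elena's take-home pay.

PFL insurance: $9,527.77 × 0.005 = $47.64
Social Security tax: $9,527.77 × 0.07 = $666.94
State unemployment insurance (employee share): $9,527.77 × 0.0084 = $80.03
Dental insurance premium: $303.75
Total deductions = $47.64 + $666.94 + $80.03 + $303.75 = $1,098.36
Net pay = $9,527.77 − $1,098.36 = $8,429.41

$8,429.41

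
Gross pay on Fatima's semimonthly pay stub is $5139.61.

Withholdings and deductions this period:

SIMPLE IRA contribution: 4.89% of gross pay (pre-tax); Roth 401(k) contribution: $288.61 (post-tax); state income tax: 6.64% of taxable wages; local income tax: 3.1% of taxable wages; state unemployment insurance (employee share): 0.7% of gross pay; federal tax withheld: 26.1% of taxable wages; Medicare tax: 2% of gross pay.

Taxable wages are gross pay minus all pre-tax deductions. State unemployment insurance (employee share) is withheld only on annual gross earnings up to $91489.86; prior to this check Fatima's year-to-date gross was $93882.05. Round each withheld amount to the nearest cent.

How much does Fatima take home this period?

$2744.92

SIMPLE IRA contribution: $5139.61 × 0.0489 = $251.33
Taxable wages = $5139.61 − $251.33 = $4888.28
State income tax: $4888.28 × 0.0664 = $324.58
Local income tax: $4888.28 × 0.031 = $151.54
Federal tax withheld: $4888.28 × 0.261 = $1275.84
Medicare tax: $5139.61 × 0.02 = $102.79
State unemployment insurance (employee share): annual cap $91489.86 already reached (YTD $93882.05), so $0.00
Roth 401(k) contribution: $288.61
Total deductions = $251.33 + $324.58 + $151.54 + $1275.84 + $102.79 + $0.00 + $288.61 = $2394.69
Net pay = $5139.61 − $2394.69 = $2744.92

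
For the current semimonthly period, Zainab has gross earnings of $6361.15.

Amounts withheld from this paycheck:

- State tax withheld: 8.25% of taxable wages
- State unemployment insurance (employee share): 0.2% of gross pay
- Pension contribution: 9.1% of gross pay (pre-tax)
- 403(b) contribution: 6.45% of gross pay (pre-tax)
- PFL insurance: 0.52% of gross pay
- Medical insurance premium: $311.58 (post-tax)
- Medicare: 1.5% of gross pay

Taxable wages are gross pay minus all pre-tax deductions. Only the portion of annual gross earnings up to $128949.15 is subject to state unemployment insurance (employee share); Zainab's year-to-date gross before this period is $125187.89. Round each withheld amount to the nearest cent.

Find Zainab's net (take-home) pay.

$4481.21

403(b) contribution: $6361.15 × 0.0645 = $410.29
Pension contribution: $6361.15 × 0.091 = $578.86
Pre-tax total = $410.29 + $578.86 = $989.15
Taxable wages = $6361.15 − $989.15 = $5372.00
State tax withheld: $5372.00 × 0.0825 = $443.19
State unemployment insurance (employee share): only $128949.15 − $125187.89 = $3761.26 of this check is subject → $3761.26 × 0.002 = $7.52
Medicare: $6361.15 × 0.015 = $95.42
PFL insurance: $6361.15 × 0.0052 = $33.08
Medical insurance premium: $311.58
Total deductions = $410.29 + $578.86 + $443.19 + $7.52 + $95.42 + $33.08 + $311.58 = $1879.94
Net pay = $6361.15 − $1879.94 = $4481.21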